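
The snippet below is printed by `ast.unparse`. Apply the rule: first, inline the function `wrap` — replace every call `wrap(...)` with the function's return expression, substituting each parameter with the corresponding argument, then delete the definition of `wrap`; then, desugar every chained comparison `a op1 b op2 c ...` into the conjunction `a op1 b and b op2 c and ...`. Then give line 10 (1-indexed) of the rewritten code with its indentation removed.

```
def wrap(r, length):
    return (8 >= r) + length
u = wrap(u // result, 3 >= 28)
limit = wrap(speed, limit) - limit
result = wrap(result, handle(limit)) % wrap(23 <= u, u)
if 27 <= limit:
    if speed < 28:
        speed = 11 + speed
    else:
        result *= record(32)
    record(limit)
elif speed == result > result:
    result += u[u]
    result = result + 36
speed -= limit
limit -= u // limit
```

Transformed code:
u = (8 >= u // result) + (3 >= 28)
limit = (8 >= speed) + limit - limit
result = ((8 >= result) + handle(limit)) % ((8 >= (23 <= u)) + u)
if 27 <= limit:
    if speed < 28:
        speed = 11 + speed
    else:
        result *= record(32)
    record(limit)
elif speed == result and result > result:
    result += u[u]
    result = result + 36
speed -= limit
limit -= u // limit

elif speed == result and result > result:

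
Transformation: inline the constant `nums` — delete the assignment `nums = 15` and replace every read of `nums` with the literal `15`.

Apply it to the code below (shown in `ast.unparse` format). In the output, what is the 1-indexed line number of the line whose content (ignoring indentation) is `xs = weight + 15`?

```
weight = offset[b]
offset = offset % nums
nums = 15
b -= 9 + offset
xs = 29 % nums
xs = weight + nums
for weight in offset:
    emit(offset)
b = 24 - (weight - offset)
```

5

Transformed code:
weight = offset[b]
offset = offset % 15
b -= 9 + offset
xs = 29 % 15
xs = weight + 15
for weight in offset:
    emit(offset)
b = 24 - (weight - offset)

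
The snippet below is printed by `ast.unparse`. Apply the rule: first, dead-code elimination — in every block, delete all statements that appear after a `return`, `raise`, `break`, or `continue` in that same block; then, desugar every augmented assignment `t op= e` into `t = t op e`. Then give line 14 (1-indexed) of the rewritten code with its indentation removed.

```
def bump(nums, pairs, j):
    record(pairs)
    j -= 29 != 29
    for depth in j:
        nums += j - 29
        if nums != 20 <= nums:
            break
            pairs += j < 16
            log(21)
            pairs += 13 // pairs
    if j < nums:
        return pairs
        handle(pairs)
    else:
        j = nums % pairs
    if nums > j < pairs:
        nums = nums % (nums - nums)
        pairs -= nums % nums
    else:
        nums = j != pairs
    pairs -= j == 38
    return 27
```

pairs = pairs - nums % nums

Transformed code:
def bump(nums, pairs, j):
    record(pairs)
    j = j - (29 != 29)
    for depth in j:
        nums = nums + (j - 29)
        if nums != 20 <= nums:
            break
    if j < nums:
        return pairs
    else:
        j = nums % pairs
    if nums > j < pairs:
        nums = nums % (nums - nums)
        pairs = pairs - nums % nums
    else:
        nums = j != pairs
    pairs = pairs - (j == 38)
    return 27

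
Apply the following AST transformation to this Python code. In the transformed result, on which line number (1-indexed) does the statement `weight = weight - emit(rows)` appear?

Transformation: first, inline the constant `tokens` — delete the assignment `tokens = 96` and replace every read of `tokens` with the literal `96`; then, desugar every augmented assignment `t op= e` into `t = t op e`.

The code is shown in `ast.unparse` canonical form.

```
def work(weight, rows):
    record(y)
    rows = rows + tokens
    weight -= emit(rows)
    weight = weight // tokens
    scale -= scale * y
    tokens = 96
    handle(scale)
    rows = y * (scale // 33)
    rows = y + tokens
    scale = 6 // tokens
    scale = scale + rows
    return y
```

4

Transformed code:
def work(weight, rows):
    record(y)
    rows = rows + 96
    weight = weight - emit(rows)
    weight = weight // 96
    scale = scale - scale * y
    handle(scale)
    rows = y * (scale // 33)
    rows = y + 96
    scale = 6 // 96
    scale = scale + rows
    return y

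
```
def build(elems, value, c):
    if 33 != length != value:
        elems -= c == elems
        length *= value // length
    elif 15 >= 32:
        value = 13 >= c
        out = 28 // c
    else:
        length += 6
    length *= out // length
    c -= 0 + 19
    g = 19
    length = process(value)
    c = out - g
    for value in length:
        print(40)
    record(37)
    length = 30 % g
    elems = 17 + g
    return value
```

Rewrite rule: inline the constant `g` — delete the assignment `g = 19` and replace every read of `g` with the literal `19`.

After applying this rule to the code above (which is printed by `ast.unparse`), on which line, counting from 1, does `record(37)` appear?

Transformed code:
def build(elems, value, c):
    if 33 != length != value:
        elems -= c == elems
        length *= value // length
    elif 15 >= 32:
        value = 13 >= c
        out = 28 // c
    else:
        length += 6
    length *= out // length
    c -= 0 + 19
    length = process(value)
    c = out - 19
    for value in length:
        print(40)
    record(37)
    length = 30 % 19
    elems = 17 + 19
    return value

16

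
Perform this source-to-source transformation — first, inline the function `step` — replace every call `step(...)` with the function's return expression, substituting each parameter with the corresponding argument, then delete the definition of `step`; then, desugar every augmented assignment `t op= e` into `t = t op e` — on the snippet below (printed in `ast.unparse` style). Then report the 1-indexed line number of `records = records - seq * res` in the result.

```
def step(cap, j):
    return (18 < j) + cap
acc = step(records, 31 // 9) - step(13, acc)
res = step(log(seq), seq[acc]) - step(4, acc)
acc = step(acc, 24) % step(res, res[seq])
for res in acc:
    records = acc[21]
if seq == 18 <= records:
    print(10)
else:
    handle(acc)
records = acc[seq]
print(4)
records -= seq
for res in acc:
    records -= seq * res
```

14

Transformed code:
acc = (18 < 31 // 9) + records - ((18 < acc) + 13)
res = (18 < seq[acc]) + log(seq) - ((18 < acc) + 4)
acc = ((18 < 24) + acc) % ((18 < res[seq]) + res)
for res in acc:
    records = acc[21]
if seq == 18 <= records:
    print(10)
else:
    handle(acc)
records = acc[seq]
print(4)
records = records - seq
for res in acc:
    records = records - seq * res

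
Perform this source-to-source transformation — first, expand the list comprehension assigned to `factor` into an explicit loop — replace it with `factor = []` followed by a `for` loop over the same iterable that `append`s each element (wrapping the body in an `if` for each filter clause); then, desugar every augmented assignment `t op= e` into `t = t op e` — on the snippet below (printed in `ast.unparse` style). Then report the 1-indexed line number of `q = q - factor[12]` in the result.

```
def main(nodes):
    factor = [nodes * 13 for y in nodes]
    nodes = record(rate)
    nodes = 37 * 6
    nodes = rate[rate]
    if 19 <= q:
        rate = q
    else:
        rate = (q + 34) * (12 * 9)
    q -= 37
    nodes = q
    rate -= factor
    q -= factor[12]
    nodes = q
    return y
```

15

Transformed code:
def main(nodes):
    factor = []
    for y in nodes:
        factor.append(nodes * 13)
    nodes = record(rate)
    nodes = 37 * 6
    nodes = rate[rate]
    if 19 <= q:
        rate = q
    else:
        rate = (q + 34) * (12 * 9)
    q = q - 37
    nodes = q
    rate = rate - factor
    q = q - factor[12]
    nodes = q
    return y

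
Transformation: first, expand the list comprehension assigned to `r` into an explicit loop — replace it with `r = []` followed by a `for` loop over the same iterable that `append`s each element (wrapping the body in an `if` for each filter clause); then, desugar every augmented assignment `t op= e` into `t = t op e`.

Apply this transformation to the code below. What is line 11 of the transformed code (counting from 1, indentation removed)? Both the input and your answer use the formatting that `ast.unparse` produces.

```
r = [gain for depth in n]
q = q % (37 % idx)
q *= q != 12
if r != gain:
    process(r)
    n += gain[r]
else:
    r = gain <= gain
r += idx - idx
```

r = r + (idx - idx)

Transformed code:
r = []
for depth in n:
    r.append(gain)
q = q % (37 % idx)
q = q * (q != 12)
if r != gain:
    process(r)
    n = n + gain[r]
else:
    r = gain <= gain
r = r + (idx - idx)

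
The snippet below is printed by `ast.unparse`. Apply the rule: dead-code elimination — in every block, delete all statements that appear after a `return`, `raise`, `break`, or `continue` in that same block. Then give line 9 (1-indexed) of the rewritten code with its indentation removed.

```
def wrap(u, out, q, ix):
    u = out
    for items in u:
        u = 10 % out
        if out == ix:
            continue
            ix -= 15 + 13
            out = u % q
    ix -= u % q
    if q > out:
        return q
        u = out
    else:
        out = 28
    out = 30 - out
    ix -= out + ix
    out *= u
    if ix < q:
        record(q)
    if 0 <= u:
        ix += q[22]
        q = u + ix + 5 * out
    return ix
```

return q

Transformed code:
def wrap(u, out, q, ix):
    u = out
    for items in u:
        u = 10 % out
        if out == ix:
            continue
    ix -= u % q
    if q > out:
        return q
    else:
        out = 28
    out = 30 - out
    ix -= out + ix
    out *= u
    if ix < q:
        record(q)
    if 0 <= u:
        ix += q[22]
        q = u + ix + 5 * out
    return ix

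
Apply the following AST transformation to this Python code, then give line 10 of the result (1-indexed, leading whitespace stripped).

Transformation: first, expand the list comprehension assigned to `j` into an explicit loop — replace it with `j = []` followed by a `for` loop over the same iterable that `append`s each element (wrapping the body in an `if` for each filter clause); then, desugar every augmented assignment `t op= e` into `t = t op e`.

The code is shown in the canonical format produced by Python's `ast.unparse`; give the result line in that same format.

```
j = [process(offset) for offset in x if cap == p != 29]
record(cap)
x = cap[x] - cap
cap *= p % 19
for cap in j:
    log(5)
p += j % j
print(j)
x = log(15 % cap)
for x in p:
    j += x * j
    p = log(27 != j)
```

p = p + j % j

Transformed code:
j = []
for offset in x:
    if cap == p != 29:
        j.append(process(offset))
record(cap)
x = cap[x] - cap
cap = cap * (p % 19)
for cap in j:
    log(5)
p = p + j % j
print(j)
x = log(15 % cap)
for x in p:
    j = j + x * j
    p = log(27 != j)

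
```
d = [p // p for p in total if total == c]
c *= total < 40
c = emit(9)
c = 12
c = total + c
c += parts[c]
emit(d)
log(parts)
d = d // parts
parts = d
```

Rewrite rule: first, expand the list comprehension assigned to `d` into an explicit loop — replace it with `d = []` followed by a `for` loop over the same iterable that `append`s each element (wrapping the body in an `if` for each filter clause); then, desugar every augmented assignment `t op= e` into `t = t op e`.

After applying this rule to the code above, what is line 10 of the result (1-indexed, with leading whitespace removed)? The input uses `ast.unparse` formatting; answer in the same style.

Transformed code:
d = []
for p in total:
    if total == c:
        d.append(p // p)
c = c * (total < 40)
c = emit(9)
c = 12
c = total + c
c = c + parts[c]
emit(d)
log(parts)
d = d // parts
parts = d

emit(d)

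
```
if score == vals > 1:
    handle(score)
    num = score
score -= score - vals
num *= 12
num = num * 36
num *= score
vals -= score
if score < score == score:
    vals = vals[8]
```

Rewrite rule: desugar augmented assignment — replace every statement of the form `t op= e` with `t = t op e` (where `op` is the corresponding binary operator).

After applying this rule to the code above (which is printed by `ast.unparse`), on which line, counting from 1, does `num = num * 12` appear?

5

Transformed code:
if score == vals > 1:
    handle(score)
    num = score
score = score - (score - vals)
num = num * 12
num = num * 36
num = num * score
vals = vals - score
if score < score == score:
    vals = vals[8]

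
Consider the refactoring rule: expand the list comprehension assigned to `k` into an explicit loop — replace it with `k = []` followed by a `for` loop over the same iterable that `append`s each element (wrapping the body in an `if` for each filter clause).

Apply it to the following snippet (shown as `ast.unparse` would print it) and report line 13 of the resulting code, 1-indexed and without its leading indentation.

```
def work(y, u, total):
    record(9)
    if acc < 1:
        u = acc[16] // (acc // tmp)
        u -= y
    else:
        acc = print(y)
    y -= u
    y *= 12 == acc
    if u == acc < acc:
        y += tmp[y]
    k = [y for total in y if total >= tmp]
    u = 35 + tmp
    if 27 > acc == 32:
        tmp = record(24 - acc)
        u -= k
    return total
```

Transformed code:
def work(y, u, total):
    record(9)
    if acc < 1:
        u = acc[16] // (acc // tmp)
        u -= y
    else:
        acc = print(y)
    y -= u
    y *= 12 == acc
    if u == acc < acc:
        y += tmp[y]
    k = []
    for total in y:
        if total >= tmp:
            k.append(y)
    u = 35 + tmp
    if 27 > acc == 32:
        tmp = record(24 - acc)
        u -= k
    return total

for total in y:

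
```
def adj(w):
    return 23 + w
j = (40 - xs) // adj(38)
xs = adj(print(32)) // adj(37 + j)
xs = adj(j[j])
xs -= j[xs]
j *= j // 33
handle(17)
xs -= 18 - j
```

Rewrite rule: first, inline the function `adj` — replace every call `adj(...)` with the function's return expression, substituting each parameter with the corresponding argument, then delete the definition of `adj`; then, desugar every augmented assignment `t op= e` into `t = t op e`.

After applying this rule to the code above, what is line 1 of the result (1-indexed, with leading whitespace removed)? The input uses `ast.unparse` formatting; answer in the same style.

j = (40 - xs) // (23 + 38)

Transformed code:
j = (40 - xs) // (23 + 38)
xs = (23 + print(32)) // (23 + (37 + j))
xs = 23 + j[j]
xs = xs - j[xs]
j = j * (j // 33)
handle(17)
xs = xs - (18 - j)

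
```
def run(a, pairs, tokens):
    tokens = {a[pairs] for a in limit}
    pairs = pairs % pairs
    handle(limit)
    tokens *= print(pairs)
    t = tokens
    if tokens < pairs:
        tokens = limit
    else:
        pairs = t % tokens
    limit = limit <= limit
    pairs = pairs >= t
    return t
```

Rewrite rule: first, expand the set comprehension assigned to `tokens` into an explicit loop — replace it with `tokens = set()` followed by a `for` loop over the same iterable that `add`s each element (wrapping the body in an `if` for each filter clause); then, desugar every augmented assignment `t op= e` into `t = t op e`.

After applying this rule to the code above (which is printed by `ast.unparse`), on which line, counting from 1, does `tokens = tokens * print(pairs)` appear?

7

Transformed code:
def run(a, pairs, tokens):
    tokens = set()
    for a in limit:
        tokens.add(a[pairs])
    pairs = pairs % pairs
    handle(limit)
    tokens = tokens * print(pairs)
    t = tokens
    if tokens < pairs:
        tokens = limit
    else:
        pairs = t % tokens
    limit = limit <= limit
    pairs = pairs >= t
    return t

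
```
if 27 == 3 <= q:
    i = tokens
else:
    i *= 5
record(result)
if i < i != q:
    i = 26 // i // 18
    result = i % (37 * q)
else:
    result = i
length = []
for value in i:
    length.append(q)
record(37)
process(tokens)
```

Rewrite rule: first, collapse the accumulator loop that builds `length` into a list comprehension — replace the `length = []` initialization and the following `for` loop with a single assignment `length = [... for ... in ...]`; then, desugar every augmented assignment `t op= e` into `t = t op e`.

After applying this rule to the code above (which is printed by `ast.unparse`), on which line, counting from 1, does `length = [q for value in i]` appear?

Transformed code:
if 27 == 3 <= q:
    i = tokens
else:
    i = i * 5
record(result)
if i < i != q:
    i = 26 // i // 18
    result = i % (37 * q)
else:
    result = i
length = [q for value in i]
record(37)
process(tokens)

11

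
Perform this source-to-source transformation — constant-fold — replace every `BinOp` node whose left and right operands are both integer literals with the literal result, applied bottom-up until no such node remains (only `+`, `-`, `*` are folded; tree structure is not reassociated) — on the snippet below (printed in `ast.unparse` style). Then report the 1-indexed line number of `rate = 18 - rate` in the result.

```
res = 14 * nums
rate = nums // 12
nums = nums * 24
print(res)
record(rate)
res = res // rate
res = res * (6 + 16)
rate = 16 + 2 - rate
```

8

Transformed code:
res = 14 * nums
rate = nums // 12
nums = nums * 24
print(res)
record(rate)
res = res // rate
res = res * 22
rate = 18 - rate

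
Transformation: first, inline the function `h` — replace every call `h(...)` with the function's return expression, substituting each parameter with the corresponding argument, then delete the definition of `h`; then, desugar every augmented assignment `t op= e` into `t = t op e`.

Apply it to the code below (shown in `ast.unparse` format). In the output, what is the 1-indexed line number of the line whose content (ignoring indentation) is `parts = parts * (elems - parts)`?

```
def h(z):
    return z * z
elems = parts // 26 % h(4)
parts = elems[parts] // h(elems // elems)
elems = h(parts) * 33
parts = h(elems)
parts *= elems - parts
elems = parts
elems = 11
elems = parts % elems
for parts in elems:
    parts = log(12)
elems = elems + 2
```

Transformed code:
elems = parts // 26 % (4 * 4)
parts = elems[parts] // (elems // elems * (elems // elems))
elems = parts * parts * 33
parts = elems * elems
parts = parts * (elems - parts)
elems = parts
elems = 11
elems = parts % elems
for parts in elems:
    parts = log(12)
elems = elems + 2

5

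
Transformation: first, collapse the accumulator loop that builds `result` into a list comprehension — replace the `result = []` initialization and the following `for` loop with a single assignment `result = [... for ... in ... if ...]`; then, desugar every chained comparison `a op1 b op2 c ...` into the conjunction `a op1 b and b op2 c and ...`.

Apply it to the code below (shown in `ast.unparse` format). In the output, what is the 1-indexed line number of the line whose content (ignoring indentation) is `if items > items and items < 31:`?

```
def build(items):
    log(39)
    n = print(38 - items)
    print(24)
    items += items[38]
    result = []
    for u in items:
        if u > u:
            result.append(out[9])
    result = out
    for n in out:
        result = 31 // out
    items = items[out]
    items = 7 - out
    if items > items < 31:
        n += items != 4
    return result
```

12

Transformed code:
def build(items):
    log(39)
    n = print(38 - items)
    print(24)
    items += items[38]
    result = [out[9] for u in items if u > u]
    result = out
    for n in out:
        result = 31 // out
    items = items[out]
    items = 7 - out
    if items > items and items < 31:
        n += items != 4
    return result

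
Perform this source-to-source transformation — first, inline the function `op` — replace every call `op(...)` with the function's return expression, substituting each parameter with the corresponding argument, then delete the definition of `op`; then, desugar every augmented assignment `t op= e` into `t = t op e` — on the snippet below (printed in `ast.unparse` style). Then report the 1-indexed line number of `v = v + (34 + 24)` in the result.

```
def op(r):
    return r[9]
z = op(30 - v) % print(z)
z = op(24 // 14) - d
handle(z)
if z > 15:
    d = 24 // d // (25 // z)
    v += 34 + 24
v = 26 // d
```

6

Transformed code:
z = (30 - v)[9] % print(z)
z = (24 // 14)[9] - d
handle(z)
if z > 15:
    d = 24 // d // (25 // z)
    v = v + (34 + 24)
v = 26 // d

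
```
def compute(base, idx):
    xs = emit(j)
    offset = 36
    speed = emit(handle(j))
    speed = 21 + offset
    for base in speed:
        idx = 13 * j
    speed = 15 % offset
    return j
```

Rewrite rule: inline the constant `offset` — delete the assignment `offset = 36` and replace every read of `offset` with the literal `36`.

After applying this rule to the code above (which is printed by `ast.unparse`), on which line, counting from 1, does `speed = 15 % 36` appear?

Transformed code:
def compute(base, idx):
    xs = emit(j)
    speed = emit(handle(j))
    speed = 21 + 36
    for base in speed:
        idx = 13 * j
    speed = 15 % 36
    return j

7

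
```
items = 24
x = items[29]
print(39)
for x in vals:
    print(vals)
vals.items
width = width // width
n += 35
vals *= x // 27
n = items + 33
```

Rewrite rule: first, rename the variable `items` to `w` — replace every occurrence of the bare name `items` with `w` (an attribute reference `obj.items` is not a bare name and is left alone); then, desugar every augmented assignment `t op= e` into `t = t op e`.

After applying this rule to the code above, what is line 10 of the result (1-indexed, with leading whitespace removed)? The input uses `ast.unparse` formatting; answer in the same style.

n = w + 33

Transformed code:
w = 24
x = w[29]
print(39)
for x in vals:
    print(vals)
vals.items
width = width // width
n = n + 35
vals = vals * (x // 27)
n = w + 33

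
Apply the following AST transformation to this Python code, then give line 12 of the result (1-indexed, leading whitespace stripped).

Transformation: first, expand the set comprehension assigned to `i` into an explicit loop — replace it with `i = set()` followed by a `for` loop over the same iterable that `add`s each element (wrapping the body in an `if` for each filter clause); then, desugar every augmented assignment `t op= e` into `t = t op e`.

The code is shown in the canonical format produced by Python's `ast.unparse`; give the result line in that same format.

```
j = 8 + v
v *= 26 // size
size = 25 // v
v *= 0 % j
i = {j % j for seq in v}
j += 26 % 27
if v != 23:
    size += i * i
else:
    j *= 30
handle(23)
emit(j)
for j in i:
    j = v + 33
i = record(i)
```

j = j * 30

Transformed code:
j = 8 + v
v = v * (26 // size)
size = 25 // v
v = v * (0 % j)
i = set()
for seq in v:
    i.add(j % j)
j = j + 26 % 27
if v != 23:
    size = size + i * i
else:
    j = j * 30
handle(23)
emit(j)
for j in i:
    j = v + 33
i = record(i)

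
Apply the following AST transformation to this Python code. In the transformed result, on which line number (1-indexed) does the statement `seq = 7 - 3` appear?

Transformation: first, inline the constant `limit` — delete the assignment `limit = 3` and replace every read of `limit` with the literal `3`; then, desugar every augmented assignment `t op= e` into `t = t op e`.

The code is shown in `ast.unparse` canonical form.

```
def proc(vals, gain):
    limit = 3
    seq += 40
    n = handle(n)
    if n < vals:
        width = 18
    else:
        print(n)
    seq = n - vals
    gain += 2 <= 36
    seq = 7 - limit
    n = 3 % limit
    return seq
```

Transformed code:
def proc(vals, gain):
    seq = seq + 40
    n = handle(n)
    if n < vals:
        width = 18
    else:
        print(n)
    seq = n - vals
    gain = gain + (2 <= 36)
    seq = 7 - 3
    n = 3 % 3
    return seq

10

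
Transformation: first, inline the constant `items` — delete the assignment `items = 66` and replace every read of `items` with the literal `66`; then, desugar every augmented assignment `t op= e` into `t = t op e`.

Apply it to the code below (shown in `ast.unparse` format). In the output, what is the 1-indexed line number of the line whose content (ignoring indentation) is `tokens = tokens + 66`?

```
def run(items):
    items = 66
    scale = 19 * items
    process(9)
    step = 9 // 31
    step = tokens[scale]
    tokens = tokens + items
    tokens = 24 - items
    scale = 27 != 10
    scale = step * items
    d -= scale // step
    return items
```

6

Transformed code:
def run(items):
    scale = 19 * 66
    process(9)
    step = 9 // 31
    step = tokens[scale]
    tokens = tokens + 66
    tokens = 24 - 66
    scale = 27 != 10
    scale = step * 66
    d = d - scale // step
    return 66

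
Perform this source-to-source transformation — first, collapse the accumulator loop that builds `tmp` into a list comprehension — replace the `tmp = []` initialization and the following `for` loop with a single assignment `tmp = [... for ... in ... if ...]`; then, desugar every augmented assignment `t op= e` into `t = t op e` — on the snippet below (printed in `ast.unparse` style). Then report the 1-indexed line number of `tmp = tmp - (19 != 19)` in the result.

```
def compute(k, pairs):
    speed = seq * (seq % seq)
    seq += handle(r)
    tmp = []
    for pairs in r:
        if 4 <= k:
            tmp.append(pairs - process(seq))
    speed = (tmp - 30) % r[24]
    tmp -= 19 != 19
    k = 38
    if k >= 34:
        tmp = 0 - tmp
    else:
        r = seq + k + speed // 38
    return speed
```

6

Transformed code:
def compute(k, pairs):
    speed = seq * (seq % seq)
    seq = seq + handle(r)
    tmp = [pairs - process(seq) for pairs in r if 4 <= k]
    speed = (tmp - 30) % r[24]
    tmp = tmp - (19 != 19)
    k = 38
    if k >= 34:
        tmp = 0 - tmp
    else:
        r = seq + k + speed // 38
    return speed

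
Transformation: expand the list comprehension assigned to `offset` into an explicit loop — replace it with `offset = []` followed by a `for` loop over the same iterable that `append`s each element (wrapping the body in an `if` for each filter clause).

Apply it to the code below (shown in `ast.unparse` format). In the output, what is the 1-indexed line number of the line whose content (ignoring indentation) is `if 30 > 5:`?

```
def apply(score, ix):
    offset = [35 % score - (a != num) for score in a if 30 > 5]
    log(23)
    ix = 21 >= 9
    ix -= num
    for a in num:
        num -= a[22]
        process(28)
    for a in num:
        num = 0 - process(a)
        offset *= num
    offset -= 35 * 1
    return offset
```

Transformed code:
def apply(score, ix):
    offset = []
    for score in a:
        if 30 > 5:
            offset.append(35 % score - (a != num))
    log(23)
    ix = 21 >= 9
    ix -= num
    for a in num:
        num -= a[22]
        process(28)
    for a in num:
        num = 0 - process(a)
        offset *= num
    offset -= 35 * 1
    return offset

4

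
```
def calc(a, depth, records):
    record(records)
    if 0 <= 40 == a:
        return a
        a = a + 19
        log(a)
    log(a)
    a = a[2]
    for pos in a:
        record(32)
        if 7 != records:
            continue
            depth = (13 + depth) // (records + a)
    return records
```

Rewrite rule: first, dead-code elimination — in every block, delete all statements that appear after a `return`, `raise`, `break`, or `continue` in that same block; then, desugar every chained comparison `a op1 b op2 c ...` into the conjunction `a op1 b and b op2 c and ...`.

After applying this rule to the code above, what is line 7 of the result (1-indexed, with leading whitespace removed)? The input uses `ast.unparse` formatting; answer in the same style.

for pos in a:

Transformed code:
def calc(a, depth, records):
    record(records)
    if 0 <= 40 and 40 == a:
        return a
    log(a)
    a = a[2]
    for pos in a:
        record(32)
        if 7 != records:
            continue
    return records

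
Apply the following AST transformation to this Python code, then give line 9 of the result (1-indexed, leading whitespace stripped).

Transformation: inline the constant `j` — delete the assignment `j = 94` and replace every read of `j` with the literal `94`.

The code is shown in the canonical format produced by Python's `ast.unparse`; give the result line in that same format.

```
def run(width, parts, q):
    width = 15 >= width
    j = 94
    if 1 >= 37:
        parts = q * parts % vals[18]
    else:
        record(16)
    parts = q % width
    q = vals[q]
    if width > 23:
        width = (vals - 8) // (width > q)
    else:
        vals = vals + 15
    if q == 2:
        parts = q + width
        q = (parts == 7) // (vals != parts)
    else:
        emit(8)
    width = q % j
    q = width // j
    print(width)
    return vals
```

Transformed code:
def run(width, parts, q):
    width = 15 >= width
    if 1 >= 37:
        parts = q * parts % vals[18]
    else:
        record(16)
    parts = q % width
    q = vals[q]
    if width > 23:
        width = (vals - 8) // (width > q)
    else:
        vals = vals + 15
    if q == 2:
        parts = q + width
        q = (parts == 7) // (vals != parts)
    else:
        emit(8)
    width = q % 94
    q = width // 94
    print(width)
    return vals

if width > 23:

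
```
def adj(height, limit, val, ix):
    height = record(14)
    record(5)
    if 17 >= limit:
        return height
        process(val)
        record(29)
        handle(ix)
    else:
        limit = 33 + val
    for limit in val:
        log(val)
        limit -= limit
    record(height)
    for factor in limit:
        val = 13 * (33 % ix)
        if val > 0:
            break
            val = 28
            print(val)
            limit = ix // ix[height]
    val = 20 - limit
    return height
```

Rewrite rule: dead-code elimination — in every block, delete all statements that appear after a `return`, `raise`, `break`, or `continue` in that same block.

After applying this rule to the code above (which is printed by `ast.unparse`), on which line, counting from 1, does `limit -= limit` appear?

10

Transformed code:
def adj(height, limit, val, ix):
    height = record(14)
    record(5)
    if 17 >= limit:
        return height
    else:
        limit = 33 + val
    for limit in val:
        log(val)
        limit -= limit
    record(height)
    for factor in limit:
        val = 13 * (33 % ix)
        if val > 0:
            break
    val = 20 - limit
    return height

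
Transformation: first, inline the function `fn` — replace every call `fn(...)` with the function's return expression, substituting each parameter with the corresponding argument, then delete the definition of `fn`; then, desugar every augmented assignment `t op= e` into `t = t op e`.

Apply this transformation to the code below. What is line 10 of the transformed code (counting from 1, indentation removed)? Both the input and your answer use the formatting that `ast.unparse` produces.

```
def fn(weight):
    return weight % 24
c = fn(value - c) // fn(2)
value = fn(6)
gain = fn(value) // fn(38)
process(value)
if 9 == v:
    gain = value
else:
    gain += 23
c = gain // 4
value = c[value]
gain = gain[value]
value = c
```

value = c[value]

Transformed code:
c = (value - c) % 24 // (2 % 24)
value = 6 % 24
gain = value % 24 // (38 % 24)
process(value)
if 9 == v:
    gain = value
else:
    gain = gain + 23
c = gain // 4
value = c[value]
gain = gain[value]
value = c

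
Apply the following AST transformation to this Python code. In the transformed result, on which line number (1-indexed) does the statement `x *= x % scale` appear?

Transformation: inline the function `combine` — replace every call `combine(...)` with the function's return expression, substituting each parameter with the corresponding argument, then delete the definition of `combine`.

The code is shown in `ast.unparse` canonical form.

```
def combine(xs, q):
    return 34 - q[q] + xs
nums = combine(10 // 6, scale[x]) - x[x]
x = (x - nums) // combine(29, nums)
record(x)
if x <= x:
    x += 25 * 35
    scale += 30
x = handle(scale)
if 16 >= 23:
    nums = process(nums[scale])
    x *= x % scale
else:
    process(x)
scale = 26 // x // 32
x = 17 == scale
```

Transformed code:
nums = 34 - scale[x][scale[x]] + 10 // 6 - x[x]
x = (x - nums) // (34 - nums[nums] + 29)
record(x)
if x <= x:
    x += 25 * 35
    scale += 30
x = handle(scale)
if 16 >= 23:
    nums = process(nums[scale])
    x *= x % scale
else:
    process(x)
scale = 26 // x // 32
x = 17 == scale

10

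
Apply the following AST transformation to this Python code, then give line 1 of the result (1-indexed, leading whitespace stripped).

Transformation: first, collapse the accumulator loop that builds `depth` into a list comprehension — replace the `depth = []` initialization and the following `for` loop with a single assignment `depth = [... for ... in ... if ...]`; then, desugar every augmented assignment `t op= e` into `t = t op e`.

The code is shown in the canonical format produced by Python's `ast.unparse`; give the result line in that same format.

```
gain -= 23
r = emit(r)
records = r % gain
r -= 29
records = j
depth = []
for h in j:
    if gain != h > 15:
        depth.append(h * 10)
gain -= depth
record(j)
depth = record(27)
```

gain = gain - 23

Transformed code:
gain = gain - 23
r = emit(r)
records = r % gain
r = r - 29
records = j
depth = [h * 10 for h in j if gain != h > 15]
gain = gain - depth
record(j)
depth = record(27)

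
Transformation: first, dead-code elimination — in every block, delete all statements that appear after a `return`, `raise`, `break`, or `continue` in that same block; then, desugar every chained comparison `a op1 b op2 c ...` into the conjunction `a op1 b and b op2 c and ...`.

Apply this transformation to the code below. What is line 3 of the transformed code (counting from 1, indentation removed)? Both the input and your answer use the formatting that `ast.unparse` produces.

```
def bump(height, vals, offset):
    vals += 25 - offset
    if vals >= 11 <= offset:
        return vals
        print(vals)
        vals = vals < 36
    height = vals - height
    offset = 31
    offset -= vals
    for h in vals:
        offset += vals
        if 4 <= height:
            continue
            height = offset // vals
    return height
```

if vals >= 11 and 11 <= offset:

Transformed code:
def bump(height, vals, offset):
    vals += 25 - offset
    if vals >= 11 and 11 <= offset:
        return vals
    height = vals - height
    offset = 31
    offset -= vals
    for h in vals:
        offset += vals
        if 4 <= height:
            continue
    return height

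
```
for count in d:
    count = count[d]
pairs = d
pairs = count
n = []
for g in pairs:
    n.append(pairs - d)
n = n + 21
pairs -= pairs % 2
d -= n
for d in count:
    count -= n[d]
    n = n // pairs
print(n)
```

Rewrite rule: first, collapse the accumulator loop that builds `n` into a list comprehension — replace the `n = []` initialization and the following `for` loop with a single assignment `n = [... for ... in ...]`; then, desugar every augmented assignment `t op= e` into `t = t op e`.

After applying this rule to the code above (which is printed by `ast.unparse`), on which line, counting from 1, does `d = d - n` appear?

Transformed code:
for count in d:
    count = count[d]
pairs = d
pairs = count
n = [pairs - d for g in pairs]
n = n + 21
pairs = pairs - pairs % 2
d = d - n
for d in count:
    count = count - n[d]
    n = n // pairs
print(n)

8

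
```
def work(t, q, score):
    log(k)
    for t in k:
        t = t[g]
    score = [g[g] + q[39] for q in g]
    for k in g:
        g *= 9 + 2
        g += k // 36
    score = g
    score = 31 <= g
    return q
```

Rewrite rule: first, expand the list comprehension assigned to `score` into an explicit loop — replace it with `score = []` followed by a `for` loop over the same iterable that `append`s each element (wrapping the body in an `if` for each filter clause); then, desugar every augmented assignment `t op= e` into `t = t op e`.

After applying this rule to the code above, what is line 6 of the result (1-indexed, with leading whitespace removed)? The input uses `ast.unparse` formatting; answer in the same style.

for q in g:

Transformed code:
def work(t, q, score):
    log(k)
    for t in k:
        t = t[g]
    score = []
    for q in g:
        score.append(g[g] + q[39])
    for k in g:
        g = g * (9 + 2)
        g = g + k // 36
    score = g
    score = 31 <= g
    return q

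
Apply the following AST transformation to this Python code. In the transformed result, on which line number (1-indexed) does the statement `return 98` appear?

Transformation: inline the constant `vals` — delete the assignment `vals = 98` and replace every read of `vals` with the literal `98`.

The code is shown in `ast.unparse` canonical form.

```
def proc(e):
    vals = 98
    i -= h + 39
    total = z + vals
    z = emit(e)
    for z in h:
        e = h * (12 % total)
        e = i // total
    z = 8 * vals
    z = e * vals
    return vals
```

10

Transformed code:
def proc(e):
    i -= h + 39
    total = z + 98
    z = emit(e)
    for z in h:
        e = h * (12 % total)
        e = i // total
    z = 8 * 98
    z = e * 98
    return 98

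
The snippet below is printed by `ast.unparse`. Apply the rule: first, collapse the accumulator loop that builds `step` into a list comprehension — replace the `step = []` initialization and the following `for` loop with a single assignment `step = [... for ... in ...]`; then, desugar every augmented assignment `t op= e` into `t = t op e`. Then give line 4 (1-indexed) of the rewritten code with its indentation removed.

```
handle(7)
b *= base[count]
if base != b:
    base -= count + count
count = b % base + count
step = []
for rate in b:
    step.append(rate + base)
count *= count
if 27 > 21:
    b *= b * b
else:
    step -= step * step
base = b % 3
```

Transformed code:
handle(7)
b = b * base[count]
if base != b:
    base = base - (count + count)
count = b % base + count
step = [rate + base for rate in b]
count = count * count
if 27 > 21:
    b = b * (b * b)
else:
    step = step - step * step
base = b % 3

base = base - (count + count)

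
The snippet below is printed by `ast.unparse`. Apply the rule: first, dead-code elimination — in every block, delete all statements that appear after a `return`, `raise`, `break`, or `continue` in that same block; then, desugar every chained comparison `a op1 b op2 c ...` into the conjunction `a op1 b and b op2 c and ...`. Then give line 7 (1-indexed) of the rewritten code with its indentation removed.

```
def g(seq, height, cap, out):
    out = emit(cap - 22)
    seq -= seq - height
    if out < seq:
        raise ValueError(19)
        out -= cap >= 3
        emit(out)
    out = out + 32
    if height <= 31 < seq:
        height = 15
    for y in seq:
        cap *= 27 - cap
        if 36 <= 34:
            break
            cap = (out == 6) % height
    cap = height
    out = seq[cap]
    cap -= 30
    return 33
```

Transformed code:
def g(seq, height, cap, out):
    out = emit(cap - 22)
    seq -= seq - height
    if out < seq:
        raise ValueError(19)
    out = out + 32
    if height <= 31 and 31 < seq:
        height = 15
    for y in seq:
        cap *= 27 - cap
        if 36 <= 34:
            break
    cap = height
    out = seq[cap]
    cap -= 30
    return 33

if height <= 31 and 31 < seq:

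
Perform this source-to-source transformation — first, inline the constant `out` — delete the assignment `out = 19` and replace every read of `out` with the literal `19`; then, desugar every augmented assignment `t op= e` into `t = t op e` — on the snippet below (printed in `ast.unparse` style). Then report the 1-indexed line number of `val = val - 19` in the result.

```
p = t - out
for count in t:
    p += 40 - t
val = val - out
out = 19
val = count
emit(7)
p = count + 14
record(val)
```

4

Transformed code:
p = t - 19
for count in t:
    p = p + (40 - t)
val = val - 19
val = count
emit(7)
p = count + 14
record(val)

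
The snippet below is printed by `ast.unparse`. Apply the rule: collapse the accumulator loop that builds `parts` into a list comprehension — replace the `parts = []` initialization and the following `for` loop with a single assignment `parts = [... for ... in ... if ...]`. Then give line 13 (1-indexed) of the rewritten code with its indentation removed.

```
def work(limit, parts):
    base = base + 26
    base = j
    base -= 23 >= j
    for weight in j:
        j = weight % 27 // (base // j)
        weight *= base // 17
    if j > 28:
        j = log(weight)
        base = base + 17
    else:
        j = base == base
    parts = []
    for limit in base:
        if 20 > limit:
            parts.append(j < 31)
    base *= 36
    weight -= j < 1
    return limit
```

parts = [j < 31 for limit in base if 20 > limit]

Transformed code:
def work(limit, parts):
    base = base + 26
    base = j
    base -= 23 >= j
    for weight in j:
        j = weight % 27 // (base // j)
        weight *= base // 17
    if j > 28:
        j = log(weight)
        base = base + 17
    else:
        j = base == base
    parts = [j < 31 for limit in base if 20 > limit]
    base *= 36
    weight -= j < 1
    return limit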